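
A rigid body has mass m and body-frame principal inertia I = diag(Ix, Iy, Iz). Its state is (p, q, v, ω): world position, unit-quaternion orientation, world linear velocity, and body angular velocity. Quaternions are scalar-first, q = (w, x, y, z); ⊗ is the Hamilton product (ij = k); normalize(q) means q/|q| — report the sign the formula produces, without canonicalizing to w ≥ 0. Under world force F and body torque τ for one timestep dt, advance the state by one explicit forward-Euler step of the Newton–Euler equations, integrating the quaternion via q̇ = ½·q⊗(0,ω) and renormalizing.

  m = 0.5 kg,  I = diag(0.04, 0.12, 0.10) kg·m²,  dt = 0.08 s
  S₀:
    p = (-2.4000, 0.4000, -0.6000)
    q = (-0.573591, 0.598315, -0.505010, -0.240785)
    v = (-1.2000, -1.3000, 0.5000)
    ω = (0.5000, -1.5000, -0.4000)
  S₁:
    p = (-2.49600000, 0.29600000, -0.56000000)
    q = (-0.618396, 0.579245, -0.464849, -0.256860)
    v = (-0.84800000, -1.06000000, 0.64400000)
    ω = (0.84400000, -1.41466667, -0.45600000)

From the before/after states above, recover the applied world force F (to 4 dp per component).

F = (2.2000, 1.5000, 0.9000)

velocity change Δv = (0.35200000, 0.24000000, 0.14400000)
m·(v₁−v₀)/dt = (2.2000, 1.5000, 0.9000)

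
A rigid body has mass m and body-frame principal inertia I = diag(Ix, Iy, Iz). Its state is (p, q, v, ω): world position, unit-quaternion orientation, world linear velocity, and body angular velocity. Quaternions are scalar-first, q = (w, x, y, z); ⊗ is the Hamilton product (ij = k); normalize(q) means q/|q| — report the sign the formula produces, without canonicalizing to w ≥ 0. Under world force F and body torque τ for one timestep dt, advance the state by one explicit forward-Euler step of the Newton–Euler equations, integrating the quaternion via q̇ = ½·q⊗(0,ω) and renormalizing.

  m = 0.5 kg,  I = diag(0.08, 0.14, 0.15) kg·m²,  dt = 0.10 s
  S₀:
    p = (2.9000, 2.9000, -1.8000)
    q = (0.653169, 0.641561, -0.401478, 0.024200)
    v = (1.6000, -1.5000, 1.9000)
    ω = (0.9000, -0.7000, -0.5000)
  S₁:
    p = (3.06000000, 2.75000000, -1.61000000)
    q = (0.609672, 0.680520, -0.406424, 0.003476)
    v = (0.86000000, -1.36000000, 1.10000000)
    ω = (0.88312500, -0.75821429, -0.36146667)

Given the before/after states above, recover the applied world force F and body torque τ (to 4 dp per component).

F = (-3.7000, 0.7000, -4.0000)
τ = (-0.0100, -0.0500, 0.1700)

ω₁ − ω₀ = (-0.01687500, -0.05821429, 0.13853333)
gyro term ω₀×Iω₀ = (0.0035, 0.0315, -0.0378)
I·α + gyro = (-0.0100, -0.0500, 0.1700)
velocity change Δv = (-0.74000000, 0.14000000, -0.80000000)
m·(v₁−v₀)/dt = (-3.7000, 0.7000, -4.0000)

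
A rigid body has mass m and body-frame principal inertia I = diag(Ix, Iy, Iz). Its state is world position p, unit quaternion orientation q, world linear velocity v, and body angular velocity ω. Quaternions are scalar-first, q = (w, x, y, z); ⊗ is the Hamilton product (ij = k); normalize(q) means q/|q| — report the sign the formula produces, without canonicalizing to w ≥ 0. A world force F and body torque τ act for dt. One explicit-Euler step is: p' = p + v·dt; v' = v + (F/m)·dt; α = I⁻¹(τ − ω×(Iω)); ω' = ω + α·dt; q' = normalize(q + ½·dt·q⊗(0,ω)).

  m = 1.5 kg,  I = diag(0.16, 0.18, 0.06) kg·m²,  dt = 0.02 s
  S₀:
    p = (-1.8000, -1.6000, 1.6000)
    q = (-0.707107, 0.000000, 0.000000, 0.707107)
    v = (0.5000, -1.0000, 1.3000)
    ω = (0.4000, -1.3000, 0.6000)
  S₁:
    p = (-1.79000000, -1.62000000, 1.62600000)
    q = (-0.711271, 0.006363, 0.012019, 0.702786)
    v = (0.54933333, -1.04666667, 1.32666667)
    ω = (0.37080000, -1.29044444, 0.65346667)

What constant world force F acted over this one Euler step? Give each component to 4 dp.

v₁ − v₀ = (0.04933333, -0.04666667, 0.02666667)
F = m·Δv/dt = (3.7000, -3.5000, 2.0000)

F = (3.7000, -3.5000, 2.0000)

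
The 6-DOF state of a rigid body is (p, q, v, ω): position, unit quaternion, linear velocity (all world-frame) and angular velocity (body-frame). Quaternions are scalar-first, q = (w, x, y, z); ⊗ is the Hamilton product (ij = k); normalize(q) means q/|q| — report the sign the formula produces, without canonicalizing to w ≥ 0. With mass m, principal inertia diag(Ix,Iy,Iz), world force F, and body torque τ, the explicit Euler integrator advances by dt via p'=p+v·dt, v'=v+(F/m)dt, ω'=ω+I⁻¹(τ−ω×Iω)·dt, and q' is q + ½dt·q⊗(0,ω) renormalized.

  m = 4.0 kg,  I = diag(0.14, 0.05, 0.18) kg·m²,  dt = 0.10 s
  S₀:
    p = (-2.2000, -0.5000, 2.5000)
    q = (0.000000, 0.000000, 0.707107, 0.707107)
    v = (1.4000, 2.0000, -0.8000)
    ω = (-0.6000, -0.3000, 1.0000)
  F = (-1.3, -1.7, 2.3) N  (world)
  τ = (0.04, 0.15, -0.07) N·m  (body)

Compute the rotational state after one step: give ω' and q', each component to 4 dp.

α = I⁻¹(τ − ω×Iω) = (0.5643, 2.5200, -0.2989)
new body rate ω' = (-0.5436, -0.0480, 0.9701)
2q̇ = q⊗(0,ω) = (-0.4949749, 0.9192391, -0.4242642, 0.4242642)
q + ½dt·q⊗(0,ω), renormalized = (-0.0247, 0.0459, 0.6847, 0.7270)

ω' = (-0.5436, -0.0480, 0.9701)
q' = (-0.0247, 0.0459, 0.6847, 0.7270)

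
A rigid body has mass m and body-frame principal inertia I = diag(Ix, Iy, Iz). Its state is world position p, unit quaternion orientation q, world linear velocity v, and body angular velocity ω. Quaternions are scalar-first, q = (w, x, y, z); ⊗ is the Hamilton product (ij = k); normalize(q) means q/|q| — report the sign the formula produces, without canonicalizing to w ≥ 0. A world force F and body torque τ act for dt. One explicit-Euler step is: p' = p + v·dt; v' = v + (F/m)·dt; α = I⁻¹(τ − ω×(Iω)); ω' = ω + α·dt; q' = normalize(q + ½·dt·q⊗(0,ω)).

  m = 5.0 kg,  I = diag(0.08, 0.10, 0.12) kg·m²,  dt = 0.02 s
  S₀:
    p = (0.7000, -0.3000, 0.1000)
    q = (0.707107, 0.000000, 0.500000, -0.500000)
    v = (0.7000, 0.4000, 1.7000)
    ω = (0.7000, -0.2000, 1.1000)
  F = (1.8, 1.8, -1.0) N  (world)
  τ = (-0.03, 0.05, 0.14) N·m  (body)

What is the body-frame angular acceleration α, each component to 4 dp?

precession coupling ω×(Iω) = (-0.0044, -0.0308, -0.0028)
angular accel α = (-0.3200, 0.8080, 1.1900)

α = (-0.3200, 0.8080, 1.1900)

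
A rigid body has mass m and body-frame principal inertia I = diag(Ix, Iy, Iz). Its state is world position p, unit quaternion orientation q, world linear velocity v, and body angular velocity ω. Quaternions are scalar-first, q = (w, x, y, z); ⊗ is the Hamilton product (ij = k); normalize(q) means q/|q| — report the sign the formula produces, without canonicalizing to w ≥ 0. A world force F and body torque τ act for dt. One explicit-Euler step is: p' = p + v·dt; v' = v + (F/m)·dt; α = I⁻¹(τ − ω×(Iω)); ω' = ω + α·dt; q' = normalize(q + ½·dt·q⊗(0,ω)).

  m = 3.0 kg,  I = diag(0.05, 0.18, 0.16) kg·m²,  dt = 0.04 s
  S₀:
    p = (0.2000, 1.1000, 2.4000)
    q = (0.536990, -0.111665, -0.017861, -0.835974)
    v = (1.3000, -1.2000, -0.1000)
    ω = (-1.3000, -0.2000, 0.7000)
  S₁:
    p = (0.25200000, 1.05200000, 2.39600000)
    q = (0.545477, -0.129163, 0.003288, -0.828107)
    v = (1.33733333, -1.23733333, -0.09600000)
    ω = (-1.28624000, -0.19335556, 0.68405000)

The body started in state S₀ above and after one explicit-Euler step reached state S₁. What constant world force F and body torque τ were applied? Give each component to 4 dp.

velocity change Δv = (0.03733333, -0.03733333, 0.00400000)
applied force F = (2.8000, -2.8000, 0.3000)
Δω = ω₁−ω₀ = (0.01376000, 0.00664444, -0.01595000)
precession coupling = (0.0028, 0.1001, 0.0338)
I·α + gyro = (0.0200, 0.1300, -0.0300)

F = (2.8000, -2.8000, 0.3000)
τ = (0.0200, 0.1300, -0.0300)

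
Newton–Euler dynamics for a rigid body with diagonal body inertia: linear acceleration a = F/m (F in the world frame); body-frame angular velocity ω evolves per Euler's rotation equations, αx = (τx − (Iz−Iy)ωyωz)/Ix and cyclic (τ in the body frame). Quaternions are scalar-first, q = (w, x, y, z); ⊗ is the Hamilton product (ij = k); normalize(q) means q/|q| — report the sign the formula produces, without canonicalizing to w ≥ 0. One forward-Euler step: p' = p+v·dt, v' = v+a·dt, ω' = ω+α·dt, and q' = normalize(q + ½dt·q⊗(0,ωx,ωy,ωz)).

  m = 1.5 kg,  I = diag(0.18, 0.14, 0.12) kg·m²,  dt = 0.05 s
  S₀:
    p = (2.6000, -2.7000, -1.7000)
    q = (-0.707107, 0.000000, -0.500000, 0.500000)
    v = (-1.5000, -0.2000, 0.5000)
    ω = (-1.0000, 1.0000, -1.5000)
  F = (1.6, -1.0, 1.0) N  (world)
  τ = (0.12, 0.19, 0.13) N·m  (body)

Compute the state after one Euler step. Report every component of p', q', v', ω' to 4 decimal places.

p' = (2.5250, -2.7100, -1.6750)
q' = (-0.6750, 0.0239, -0.5295, 0.5133)
v' = (-1.4467, -0.2333, 0.5333)
ω' = (-0.9750, 1.0357, -1.4625)

a = (1.0667, -0.6667, 0.6667)
p + v·dt = (2.5250, -2.7100, -1.6750)
new velocity v' = (-1.4467, -0.2333, 0.5333)
precession coupling ω×(Iω) = (0.0300, 0.0900, 0.0400)
angular accel α = (0.5000, 0.7143, 0.7500)
ω + α·dt = (-0.9750, 1.0357, -1.4625)
2q̇ = q⊗(0,ω) = (1.2500000, 0.9571070, -1.2071070, 0.5606605)
updated quaternion q' = (-0.6750, 0.0239, -0.5295, 0.5133)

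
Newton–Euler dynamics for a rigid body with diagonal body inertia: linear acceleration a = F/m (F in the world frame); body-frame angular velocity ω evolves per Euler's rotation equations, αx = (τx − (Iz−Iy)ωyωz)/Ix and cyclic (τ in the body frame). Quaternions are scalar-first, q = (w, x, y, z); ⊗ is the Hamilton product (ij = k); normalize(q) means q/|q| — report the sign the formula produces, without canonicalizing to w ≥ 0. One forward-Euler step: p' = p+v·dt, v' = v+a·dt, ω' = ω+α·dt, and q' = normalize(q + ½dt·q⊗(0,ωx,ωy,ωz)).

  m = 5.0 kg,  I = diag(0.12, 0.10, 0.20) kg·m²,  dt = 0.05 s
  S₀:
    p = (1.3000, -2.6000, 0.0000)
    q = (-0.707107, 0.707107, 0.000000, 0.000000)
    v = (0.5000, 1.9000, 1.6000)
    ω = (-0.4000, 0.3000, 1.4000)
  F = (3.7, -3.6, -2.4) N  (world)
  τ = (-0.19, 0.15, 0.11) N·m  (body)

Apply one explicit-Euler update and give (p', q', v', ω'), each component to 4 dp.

p' = (1.3250, -2.5050, 0.0800)
q' = (-0.6996, 0.7137, -0.0300, -0.0194)
v' = (0.5370, 1.8640, 1.5760)
ω' = (-0.4967, 0.3526, 1.4269)

new position p' = (1.3250, -2.5050, 0.0800)
v' = v + a·dt = (0.5370, 1.8640, 1.5760)
ω×(Iω) gyroscopic = (0.0420, 0.0448, 0.0024)
(τ − ω×Iω)/I = (-1.9333, 1.0520, 0.5380)
ω + α·dt = (-0.4967, 0.3526, 1.4269)
q⊗(0,ω) = (0.2828428, 0.2828428, -1.2020819, -0.7778177)
q + ½dt·q⊗(0,ω), renormalized = (-0.6996, 0.7137, -0.0300, -0.0194)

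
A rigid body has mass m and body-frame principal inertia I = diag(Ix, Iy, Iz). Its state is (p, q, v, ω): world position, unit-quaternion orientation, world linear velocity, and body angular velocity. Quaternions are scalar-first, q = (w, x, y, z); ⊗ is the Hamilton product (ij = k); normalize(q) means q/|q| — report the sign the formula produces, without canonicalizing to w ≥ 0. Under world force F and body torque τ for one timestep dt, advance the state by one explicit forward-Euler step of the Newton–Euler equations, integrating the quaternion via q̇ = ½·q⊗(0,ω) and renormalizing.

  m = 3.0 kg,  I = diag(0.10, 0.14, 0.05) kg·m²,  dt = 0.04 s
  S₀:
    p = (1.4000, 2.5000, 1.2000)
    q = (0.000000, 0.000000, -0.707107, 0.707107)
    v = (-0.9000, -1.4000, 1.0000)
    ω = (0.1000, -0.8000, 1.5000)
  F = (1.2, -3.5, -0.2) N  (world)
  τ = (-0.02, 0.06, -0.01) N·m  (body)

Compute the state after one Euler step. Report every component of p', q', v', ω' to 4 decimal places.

p' = (1.3640, 2.4440, 1.2400)
q' = (-0.0325, -0.0099, -0.7053, 0.7081)
v' = (-0.8840, -1.4467, 0.9973)
ω' = (0.0488, -0.7850, 1.4946)

p' = p + v·dt = (1.3640, 2.4440, 1.2400)
v + (F/m)dt = (-0.8840, -1.4467, 0.9973)
ω×(Iω) gyroscopic = (0.1080, 0.0075, -0.0032)
α = I⁻¹(τ − ω×Iω) = (-1.2800, 0.3750, -0.1360)
new body rate ω' = (0.0488, -0.7850, 1.4946)
q⊗(0,ω) = (-1.6263461, -0.4949749, 0.0707107, 0.0707107)
q' = normalize(q + ½dt·q⊗(0,ω)) = (-0.0325, -0.0099, -0.7053, 0.7081)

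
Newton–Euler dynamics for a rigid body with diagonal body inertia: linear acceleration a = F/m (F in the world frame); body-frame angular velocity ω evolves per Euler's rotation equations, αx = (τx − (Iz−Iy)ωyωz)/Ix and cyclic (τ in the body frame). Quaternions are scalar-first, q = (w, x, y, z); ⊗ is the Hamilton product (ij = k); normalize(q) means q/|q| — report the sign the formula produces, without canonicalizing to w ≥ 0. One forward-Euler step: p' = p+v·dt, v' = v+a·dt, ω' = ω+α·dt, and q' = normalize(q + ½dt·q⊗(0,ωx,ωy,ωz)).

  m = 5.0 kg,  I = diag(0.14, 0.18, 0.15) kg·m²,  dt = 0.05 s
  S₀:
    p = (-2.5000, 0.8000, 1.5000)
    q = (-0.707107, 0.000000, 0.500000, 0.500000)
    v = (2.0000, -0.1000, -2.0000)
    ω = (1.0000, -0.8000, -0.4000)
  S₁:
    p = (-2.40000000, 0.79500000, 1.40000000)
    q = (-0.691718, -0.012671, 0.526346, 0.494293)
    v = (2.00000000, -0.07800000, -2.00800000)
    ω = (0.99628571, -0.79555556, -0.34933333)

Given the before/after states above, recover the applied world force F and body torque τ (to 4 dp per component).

F = (0.0000, 2.2000, -0.8000)
τ = (-0.0200, 0.0200, 0.1200)

v₁ − v₀ = (0.00000000, 0.02200000, -0.00800000)
applied force F = (0.0000, 2.2000, -0.8000)
ω₁ − ω₀ = (-0.00371429, 0.00444444, 0.05066667)
applied torque τ = (-0.0200, 0.0200, 0.1200)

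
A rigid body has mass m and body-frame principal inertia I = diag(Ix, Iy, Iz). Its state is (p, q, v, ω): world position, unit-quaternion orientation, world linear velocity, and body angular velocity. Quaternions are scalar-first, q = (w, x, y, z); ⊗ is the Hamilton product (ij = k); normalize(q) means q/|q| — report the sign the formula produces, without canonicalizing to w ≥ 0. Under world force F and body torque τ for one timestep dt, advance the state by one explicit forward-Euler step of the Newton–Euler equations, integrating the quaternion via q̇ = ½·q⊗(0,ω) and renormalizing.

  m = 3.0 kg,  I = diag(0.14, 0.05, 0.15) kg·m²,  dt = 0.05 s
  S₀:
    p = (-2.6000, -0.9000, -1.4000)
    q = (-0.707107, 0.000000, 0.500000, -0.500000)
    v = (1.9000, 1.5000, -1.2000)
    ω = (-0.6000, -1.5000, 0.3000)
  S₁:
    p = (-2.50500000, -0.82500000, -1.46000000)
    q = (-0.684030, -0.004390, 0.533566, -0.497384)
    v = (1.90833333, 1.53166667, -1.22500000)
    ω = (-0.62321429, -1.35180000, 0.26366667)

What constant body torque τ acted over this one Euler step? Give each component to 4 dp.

τ = (-0.1100, 0.1500, -0.1900)

Δω = ω₁−ω₀ = (-0.02321429, 0.14820000, -0.03633333)
applied torque τ = (-0.1100, 0.1500, -0.1900)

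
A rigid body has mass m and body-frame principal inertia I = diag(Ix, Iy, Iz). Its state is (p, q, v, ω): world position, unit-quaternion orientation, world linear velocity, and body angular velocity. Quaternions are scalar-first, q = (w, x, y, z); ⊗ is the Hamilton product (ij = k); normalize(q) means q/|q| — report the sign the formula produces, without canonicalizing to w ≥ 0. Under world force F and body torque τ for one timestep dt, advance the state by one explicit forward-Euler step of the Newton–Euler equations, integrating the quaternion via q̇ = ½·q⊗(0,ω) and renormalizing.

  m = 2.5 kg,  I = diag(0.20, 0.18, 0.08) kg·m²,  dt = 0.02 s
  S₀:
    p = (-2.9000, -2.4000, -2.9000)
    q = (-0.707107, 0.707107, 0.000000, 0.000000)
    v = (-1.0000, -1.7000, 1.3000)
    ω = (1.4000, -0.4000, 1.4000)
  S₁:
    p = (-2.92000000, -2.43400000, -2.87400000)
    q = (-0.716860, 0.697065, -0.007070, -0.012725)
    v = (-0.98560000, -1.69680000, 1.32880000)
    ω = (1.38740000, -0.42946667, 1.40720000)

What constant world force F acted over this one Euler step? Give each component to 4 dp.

F = (1.8000, 0.4000, 3.6000)

v₁ − v₀ = (0.01440000, 0.00320000, 0.02880000)
applied force F = (1.8000, 0.4000, 3.6000)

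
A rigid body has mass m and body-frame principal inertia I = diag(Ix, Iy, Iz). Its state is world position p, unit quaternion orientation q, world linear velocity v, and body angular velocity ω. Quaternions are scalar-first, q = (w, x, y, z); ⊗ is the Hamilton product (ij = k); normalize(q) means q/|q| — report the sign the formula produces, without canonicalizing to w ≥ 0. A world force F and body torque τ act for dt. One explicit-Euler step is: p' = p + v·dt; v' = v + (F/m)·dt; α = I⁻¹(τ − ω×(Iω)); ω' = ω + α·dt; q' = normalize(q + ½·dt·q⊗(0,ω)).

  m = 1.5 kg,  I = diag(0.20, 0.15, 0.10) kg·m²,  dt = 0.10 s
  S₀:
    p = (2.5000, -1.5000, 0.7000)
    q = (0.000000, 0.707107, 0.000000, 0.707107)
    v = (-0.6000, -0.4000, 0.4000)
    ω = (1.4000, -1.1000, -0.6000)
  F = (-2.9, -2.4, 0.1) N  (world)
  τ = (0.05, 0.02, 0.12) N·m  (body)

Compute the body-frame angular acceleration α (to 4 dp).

α = (0.4150, 0.6933, 0.4300)

precession coupling ω×(Iω) = (-0.0330, -0.0840, 0.0770)
angular accel α = (0.4150, 0.6933, 0.4300)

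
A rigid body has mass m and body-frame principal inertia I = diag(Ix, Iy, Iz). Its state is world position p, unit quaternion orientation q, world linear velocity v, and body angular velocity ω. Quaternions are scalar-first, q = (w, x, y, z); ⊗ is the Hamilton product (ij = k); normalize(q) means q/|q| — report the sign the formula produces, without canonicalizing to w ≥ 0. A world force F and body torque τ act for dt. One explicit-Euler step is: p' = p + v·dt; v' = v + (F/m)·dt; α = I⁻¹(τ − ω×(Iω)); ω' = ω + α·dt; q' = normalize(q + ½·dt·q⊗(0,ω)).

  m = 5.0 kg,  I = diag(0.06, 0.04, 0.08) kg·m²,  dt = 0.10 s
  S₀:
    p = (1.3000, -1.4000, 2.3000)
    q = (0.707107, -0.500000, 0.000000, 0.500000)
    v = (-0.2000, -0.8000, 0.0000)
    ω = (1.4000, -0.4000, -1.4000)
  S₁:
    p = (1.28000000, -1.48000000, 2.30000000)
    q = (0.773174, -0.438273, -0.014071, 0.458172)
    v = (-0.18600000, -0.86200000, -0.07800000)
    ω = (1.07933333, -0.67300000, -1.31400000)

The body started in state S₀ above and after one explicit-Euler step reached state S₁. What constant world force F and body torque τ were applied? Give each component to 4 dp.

F = (0.7000, -3.1000, -3.9000)
τ = (-0.1700, -0.0700, 0.0800)

Δω = ω₁−ω₀ = (-0.32066667, -0.27300000, 0.08600000)
precession coupling = (0.0224, 0.0392, 0.0112)
τ = I·(Δω/dt) + ω₀×(Iω₀) = (-0.1700, -0.0700, 0.0800)
velocity change Δv = (0.01400000, -0.06200000, -0.07800000)
m·(v₁−v₀)/dt = (0.7000, -3.1000, -3.9000)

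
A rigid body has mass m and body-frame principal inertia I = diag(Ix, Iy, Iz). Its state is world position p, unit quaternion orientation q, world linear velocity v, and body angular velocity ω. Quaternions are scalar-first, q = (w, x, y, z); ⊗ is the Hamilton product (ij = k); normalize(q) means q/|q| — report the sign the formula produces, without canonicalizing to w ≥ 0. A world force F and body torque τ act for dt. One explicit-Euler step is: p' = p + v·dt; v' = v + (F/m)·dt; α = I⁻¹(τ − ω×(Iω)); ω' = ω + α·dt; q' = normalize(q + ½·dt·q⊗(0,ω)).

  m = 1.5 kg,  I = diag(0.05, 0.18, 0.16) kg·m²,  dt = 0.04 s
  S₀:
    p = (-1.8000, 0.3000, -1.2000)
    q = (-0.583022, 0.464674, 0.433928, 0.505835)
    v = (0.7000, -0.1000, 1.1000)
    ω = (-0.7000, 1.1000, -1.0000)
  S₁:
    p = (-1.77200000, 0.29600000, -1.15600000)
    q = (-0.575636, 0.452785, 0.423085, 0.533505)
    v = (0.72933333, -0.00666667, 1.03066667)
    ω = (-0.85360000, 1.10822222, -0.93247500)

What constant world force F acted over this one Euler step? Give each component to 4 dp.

Δv = v₁−v₀ = (0.02933333, 0.09333333, -0.06933333)
m·(v₁−v₀)/dt = (1.1000, 3.5000, -2.6000)

F = (1.1000, 3.5000, -2.6000)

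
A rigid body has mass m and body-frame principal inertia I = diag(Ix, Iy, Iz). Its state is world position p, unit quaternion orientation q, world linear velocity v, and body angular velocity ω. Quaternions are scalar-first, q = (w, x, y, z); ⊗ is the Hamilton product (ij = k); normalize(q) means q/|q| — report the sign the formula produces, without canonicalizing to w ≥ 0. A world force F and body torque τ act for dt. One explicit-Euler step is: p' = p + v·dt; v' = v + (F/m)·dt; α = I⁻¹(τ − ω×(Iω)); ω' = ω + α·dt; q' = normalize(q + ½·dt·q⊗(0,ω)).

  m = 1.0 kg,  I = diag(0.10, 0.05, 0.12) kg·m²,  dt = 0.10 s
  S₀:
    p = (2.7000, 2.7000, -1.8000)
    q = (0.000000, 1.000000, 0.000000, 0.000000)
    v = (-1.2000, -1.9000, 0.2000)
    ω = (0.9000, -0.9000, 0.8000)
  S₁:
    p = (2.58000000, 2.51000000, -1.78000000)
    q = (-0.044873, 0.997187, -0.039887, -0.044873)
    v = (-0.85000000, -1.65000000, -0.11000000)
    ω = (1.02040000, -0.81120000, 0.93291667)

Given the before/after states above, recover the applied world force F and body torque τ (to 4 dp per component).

F = (3.5000, 2.5000, -3.1000)
τ = (0.0700, 0.0300, 0.2000)

Δω = ω₁−ω₀ = (0.12040000, 0.08880000, 0.13291667)
precession coupling = (-0.0504, -0.0144, 0.0405)
applied torque τ = (0.0700, 0.0300, 0.2000)
v₁ − v₀ = (0.35000000, 0.25000000, -0.31000000)
F = m·Δv/dt = (3.5000, 2.5000, -3.1000)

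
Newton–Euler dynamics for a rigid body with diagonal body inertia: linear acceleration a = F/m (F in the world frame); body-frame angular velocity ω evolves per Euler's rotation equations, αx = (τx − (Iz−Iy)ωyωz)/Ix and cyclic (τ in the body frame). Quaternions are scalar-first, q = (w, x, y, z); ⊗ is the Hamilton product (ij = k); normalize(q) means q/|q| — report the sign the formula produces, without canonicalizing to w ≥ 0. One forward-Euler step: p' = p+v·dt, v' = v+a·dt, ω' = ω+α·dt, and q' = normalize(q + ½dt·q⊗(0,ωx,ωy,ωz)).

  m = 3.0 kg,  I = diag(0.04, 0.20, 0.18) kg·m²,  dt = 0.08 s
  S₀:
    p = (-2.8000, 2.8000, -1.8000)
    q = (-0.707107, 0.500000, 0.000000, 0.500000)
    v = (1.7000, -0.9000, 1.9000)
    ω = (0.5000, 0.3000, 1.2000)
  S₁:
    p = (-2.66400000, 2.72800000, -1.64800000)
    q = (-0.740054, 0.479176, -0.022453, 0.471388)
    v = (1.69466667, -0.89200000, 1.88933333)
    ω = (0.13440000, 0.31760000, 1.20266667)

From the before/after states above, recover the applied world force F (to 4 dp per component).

F = (-0.2000, 0.3000, -0.4000)

Δv = v₁−v₀ = (-0.00533333, 0.00800000, -0.01066667)
m·(v₁−v₀)/dt = (-0.2000, 0.3000, -0.4000)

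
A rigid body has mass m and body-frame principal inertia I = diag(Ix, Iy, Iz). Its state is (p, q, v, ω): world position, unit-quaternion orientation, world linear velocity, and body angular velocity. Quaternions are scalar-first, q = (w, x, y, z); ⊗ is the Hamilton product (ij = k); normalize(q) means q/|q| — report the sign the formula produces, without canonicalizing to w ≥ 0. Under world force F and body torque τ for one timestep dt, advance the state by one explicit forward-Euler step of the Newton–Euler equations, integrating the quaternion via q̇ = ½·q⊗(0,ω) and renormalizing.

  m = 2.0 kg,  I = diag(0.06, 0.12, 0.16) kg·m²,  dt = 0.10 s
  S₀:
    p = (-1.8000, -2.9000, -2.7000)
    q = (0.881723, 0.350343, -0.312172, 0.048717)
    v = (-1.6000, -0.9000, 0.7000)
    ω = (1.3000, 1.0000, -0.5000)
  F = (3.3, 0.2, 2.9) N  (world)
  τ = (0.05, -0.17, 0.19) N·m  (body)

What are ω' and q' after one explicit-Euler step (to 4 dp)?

gyro term ω×Iω = (-0.0200, 0.0650, 0.0780)
angular accel α = (1.1667, -1.9583, 0.7000)
ω' = ω + α·dt = (1.4167, 0.8042, -0.4300)
Hamilton product q⊗(0,ω) = (-0.1189154, 1.2536089, 1.1202266, 0.3153051)
updated quaternion q' = (0.8726, 0.4115, -0.2552, 0.0642)

ω' = (1.4167, 0.8042, -0.4300)
q' = (0.8726, 0.4115, -0.2552, 0.0642)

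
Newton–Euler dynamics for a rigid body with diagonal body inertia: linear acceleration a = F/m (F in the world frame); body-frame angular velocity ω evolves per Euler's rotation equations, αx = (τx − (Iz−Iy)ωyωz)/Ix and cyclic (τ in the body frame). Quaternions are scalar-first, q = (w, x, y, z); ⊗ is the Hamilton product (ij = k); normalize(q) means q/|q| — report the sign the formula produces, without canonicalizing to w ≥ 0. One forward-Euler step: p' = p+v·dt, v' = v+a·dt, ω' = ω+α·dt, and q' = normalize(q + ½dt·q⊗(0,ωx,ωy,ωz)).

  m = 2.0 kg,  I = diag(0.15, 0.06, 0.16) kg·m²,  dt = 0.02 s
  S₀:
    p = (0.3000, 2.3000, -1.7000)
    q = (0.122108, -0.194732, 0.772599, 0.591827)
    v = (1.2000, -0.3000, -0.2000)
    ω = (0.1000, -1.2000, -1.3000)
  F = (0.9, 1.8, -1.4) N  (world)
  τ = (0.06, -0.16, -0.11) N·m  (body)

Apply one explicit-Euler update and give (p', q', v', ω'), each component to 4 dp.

α = I⁻¹(τ − ω×Iω) = (-0.6400, -2.6883, -0.7550)
new body rate ω' = (0.0872, -1.2538, -1.3151)
Hamilton product q⊗(0,ω) = (1.7159671, -0.2819755, -0.3404985, -0.0023219)
q + ½dt·q⊗(0,ω), renormalized = (0.1392, -0.1975, 0.7691, 0.5917)
p' = p + v·dt = (0.3240, 2.2940, -1.7040)
v + (F/m)dt = (1.2090, -0.2820, -0.2140)

p' = (0.3240, 2.2940, -1.7040)
q' = (0.1392, -0.1975, 0.7691, 0.5917)
v' = (1.2090, -0.2820, -0.2140)
ω' = (0.0872, -1.2538, -1.3151)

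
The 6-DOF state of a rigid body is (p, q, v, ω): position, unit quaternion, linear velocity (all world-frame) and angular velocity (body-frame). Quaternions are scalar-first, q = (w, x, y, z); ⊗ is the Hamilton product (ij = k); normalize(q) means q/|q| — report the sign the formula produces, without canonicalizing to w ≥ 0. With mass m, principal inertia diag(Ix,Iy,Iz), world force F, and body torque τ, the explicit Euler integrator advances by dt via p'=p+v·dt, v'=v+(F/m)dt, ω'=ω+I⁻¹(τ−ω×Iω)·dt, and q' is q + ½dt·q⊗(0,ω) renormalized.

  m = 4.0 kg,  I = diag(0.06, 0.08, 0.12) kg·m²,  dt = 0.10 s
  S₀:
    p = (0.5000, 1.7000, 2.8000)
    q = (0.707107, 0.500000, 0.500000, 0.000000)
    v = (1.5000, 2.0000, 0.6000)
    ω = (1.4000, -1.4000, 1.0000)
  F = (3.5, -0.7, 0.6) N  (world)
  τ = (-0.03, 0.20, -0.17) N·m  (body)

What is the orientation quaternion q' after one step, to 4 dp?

q' = (0.7028, 0.5710, 0.4229, -0.0344)

Hamilton product q⊗(0,ω) = (0.0000000, 1.4899498, -1.4899498, -0.6928930)
updated quaternion q' = (0.7028, 0.5710, 0.4229, -0.0344)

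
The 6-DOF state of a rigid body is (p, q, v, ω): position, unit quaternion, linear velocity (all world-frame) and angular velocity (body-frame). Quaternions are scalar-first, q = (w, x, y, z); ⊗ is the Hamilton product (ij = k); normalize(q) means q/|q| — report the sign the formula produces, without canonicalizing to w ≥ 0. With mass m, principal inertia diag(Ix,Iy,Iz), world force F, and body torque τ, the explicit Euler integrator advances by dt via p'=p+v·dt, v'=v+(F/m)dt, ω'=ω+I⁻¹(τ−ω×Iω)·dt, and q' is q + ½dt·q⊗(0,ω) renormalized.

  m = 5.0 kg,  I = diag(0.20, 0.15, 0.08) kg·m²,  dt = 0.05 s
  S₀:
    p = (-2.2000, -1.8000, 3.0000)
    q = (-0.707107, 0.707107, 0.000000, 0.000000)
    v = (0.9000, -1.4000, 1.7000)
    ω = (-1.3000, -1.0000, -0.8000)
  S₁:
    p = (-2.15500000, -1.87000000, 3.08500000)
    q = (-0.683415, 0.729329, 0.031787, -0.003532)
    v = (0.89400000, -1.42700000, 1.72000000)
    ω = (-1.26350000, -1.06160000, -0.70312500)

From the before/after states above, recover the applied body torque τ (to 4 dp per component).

rate change Δω = (0.03650000, -0.06160000, 0.09687500)
gyro term ω₀×Iω₀ = (-0.0560, 0.1248, -0.0650)
applied torque τ = (0.0900, -0.0600, 0.0900)

τ = (0.0900, -0.0600, 0.0900)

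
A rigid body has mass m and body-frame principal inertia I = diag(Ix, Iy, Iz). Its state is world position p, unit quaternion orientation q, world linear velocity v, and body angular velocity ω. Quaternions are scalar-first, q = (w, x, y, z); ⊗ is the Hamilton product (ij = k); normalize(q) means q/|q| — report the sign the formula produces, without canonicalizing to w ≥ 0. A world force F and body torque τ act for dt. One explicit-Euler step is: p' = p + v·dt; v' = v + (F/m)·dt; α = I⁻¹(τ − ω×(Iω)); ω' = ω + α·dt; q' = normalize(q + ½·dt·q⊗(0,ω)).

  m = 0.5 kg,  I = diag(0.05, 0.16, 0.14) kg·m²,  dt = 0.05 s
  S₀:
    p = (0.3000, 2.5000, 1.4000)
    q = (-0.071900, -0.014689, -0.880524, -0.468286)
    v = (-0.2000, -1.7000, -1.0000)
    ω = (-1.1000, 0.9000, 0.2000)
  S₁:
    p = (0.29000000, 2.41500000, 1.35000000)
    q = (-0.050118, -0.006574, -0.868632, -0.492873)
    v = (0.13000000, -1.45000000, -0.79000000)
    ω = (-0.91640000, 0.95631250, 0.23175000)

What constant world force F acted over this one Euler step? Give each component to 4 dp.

velocity change Δv = (0.33000000, 0.25000000, 0.21000000)
applied force F = (3.3000, 2.5000, 2.1000)

F = (3.3000, 2.5000, 2.1000)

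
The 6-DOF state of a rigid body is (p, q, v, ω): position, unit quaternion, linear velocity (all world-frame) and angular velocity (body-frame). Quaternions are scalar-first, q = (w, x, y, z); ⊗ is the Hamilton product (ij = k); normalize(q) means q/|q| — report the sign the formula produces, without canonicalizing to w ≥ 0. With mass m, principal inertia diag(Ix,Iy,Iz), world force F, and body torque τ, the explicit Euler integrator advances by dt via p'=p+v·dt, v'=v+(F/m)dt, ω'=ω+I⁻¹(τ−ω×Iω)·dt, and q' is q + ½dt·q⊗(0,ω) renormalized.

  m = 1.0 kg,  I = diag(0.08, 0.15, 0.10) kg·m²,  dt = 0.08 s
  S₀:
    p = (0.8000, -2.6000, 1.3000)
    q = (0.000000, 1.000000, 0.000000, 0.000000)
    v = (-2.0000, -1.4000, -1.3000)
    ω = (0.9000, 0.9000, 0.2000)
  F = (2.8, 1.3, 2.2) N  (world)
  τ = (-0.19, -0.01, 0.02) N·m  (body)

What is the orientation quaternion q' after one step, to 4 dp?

q' = (-0.0360, 0.9987, -0.0080, 0.0360)

Hamilton product q⊗(0,ω) = (-0.9000000, 0.0000000, -0.2000000, 0.9000000)
q' = normalize(q + ½dt·q⊗(0,ω)) = (-0.0360, 0.9987, -0.0080, 0.0360)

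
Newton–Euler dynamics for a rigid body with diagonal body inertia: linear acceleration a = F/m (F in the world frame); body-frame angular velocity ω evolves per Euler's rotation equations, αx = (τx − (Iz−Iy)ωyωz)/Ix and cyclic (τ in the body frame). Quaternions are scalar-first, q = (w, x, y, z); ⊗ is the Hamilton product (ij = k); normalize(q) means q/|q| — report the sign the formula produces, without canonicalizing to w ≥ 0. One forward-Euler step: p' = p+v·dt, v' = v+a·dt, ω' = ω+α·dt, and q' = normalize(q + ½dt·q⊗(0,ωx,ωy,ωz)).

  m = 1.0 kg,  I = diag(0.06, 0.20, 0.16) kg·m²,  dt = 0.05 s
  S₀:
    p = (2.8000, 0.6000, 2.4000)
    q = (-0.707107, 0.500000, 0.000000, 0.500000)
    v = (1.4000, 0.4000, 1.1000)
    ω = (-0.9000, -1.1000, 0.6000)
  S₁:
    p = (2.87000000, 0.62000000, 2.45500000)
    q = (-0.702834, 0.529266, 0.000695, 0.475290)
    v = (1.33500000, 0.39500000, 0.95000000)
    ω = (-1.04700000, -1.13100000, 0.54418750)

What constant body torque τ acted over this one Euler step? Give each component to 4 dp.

τ = (-0.1500, -0.0700, -0.0400)

ω₁ − ω₀ = (-0.14700000, -0.03100000, -0.05581250)
gyro term ω₀×Iω₀ = (0.0264, 0.0540, 0.1386)
τ = I·(Δω/dt) + ω₀×(Iω₀) = (-0.1500, -0.0700, -0.0400)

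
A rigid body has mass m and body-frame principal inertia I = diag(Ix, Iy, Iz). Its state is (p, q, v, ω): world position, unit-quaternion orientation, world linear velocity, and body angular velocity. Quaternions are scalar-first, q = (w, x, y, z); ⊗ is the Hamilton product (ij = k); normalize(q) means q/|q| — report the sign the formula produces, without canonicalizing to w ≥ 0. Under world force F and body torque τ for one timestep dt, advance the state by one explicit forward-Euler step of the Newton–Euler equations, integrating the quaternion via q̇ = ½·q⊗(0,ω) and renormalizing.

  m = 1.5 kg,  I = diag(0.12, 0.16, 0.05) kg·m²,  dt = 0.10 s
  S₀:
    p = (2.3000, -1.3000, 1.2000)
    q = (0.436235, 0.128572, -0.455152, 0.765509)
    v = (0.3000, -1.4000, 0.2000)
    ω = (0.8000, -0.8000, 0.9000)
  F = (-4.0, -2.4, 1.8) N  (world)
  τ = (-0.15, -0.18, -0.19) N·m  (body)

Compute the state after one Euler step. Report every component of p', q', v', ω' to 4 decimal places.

p' = (2.3300, -1.4400, 1.2200)
q' = (0.3775, 0.1558, -0.4466, 0.7961)
v' = (0.0333, -1.5600, 0.3200)
ω' = (0.6090, -0.9440, 0.5712)

α = I⁻¹(τ − ω×Iω) = (-1.9100, -1.4400, -3.2880)
ω' = ω + α·dt = (0.6090, -0.9440, 0.5712)
2q̇ = q⊗(0,ω) = (-1.1559373, 0.5517584, 0.1477044, 0.6538755)
q + ½dt·q⊗(0,ω), renormalized = (0.3775, 0.1558, -0.4466, 0.7961)
linear accel F/m = (-2.6667, -1.6000, 1.2000)
p + v·dt = (2.3300, -1.4400, 1.2200)
v' = v + a·dt = (0.0333, -1.5600, 0.3200)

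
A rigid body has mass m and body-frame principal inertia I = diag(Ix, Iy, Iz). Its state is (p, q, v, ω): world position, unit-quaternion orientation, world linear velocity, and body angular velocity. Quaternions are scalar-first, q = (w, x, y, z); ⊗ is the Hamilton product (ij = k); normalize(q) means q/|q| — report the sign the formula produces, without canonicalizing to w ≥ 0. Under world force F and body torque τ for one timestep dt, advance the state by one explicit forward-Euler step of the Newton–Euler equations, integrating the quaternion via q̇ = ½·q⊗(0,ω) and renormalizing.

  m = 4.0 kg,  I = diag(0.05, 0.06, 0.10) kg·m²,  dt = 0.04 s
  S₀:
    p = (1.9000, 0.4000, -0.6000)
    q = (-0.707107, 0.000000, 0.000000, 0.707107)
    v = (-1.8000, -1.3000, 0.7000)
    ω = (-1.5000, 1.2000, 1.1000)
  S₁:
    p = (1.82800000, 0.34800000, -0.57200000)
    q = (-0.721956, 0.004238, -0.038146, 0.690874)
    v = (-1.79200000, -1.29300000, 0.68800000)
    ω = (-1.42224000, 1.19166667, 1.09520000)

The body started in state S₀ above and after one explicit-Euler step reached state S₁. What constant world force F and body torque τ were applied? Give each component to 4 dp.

F = (0.8000, 0.7000, -1.2000)
τ = (0.1500, 0.0700, -0.0300)

Δω = ω₁−ω₀ = (0.07776000, -0.00833333, -0.00480000)
applied torque τ = (0.1500, 0.0700, -0.0300)
velocity change Δv = (0.00800000, 0.00700000, -0.01200000)
F = m·Δv/dt = (0.8000, 0.7000, -1.2000)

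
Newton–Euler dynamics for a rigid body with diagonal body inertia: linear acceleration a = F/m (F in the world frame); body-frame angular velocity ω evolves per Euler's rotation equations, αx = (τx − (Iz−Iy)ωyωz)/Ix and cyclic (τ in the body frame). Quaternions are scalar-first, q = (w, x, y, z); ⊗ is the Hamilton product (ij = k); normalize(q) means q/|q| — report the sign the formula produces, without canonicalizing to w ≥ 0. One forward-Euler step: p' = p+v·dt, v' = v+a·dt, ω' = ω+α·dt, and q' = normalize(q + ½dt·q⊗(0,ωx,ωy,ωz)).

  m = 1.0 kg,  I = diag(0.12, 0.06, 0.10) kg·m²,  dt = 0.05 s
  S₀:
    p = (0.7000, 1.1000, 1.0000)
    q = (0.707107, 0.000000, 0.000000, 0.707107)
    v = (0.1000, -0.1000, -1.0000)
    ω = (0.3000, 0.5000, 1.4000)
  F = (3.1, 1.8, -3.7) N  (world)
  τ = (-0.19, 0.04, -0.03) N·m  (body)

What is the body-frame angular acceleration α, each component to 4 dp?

precession coupling ω×(Iω) = (0.0280, 0.0084, -0.0090)
(τ − ω×Iω)/I = (-1.8167, 0.5267, -0.2100)

α = (-1.8167, 0.5267, -0.2100)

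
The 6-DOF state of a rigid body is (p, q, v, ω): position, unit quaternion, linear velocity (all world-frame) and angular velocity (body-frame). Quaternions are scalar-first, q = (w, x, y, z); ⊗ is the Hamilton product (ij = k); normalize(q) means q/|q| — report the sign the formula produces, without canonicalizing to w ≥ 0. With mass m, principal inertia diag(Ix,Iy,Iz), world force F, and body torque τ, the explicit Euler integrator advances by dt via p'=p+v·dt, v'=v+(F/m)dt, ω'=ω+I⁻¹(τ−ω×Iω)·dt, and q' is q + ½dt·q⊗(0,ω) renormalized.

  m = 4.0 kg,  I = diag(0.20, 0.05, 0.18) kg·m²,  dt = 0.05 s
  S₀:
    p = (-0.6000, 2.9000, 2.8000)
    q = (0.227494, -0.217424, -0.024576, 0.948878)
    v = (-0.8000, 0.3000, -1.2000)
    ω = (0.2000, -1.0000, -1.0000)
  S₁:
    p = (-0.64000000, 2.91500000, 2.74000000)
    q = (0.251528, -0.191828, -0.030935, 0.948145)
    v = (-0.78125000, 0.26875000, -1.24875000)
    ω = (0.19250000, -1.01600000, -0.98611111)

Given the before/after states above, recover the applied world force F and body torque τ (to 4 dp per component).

F = (1.5000, -2.5000, -3.9000)
τ = (0.1000, -0.0200, 0.0800)

v₁ − v₀ = (0.01875000, -0.03125000, -0.04875000)
m·(v₁−v₀)/dt = (1.5000, -2.5000, -3.9000)
ω₁ − ω₀ = (-0.00750000, -0.01600000, 0.01388889)
gyro term ω₀×Iω₀ = (0.1300, -0.0040, 0.0300)
τ = I·(Δω/dt) + ω₀×(Iω₀) = (0.1000, -0.0200, 0.0800)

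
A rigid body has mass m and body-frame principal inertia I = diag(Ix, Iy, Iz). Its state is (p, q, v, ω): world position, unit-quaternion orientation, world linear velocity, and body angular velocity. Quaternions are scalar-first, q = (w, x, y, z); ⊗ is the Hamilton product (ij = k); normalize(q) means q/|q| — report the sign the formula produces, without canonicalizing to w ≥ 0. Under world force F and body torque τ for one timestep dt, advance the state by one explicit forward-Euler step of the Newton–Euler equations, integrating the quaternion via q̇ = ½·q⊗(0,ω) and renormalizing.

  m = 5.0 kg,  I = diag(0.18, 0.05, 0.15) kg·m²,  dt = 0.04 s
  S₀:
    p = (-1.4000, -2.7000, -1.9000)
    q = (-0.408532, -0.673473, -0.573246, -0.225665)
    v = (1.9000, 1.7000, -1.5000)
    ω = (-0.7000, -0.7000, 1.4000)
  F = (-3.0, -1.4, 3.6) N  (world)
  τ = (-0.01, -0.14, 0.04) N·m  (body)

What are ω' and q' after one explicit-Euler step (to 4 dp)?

ω' = (-0.6804, -0.7885, 1.4277)
q' = (-0.4194, -0.6866, -0.5452, -0.2356)

angular accel α = (0.4889, -2.2120, 0.6913)
ω' = ω + α·dt = (-0.6804, -0.7885, 1.4277)
2q̇ = q⊗(0,ω) = (-0.5567723, -0.6745375, 1.3868001, -0.5017859)
q + ½dt·q⊗(0,ω), renormalized = (-0.4194, -0.6866, -0.5452, -0.2356)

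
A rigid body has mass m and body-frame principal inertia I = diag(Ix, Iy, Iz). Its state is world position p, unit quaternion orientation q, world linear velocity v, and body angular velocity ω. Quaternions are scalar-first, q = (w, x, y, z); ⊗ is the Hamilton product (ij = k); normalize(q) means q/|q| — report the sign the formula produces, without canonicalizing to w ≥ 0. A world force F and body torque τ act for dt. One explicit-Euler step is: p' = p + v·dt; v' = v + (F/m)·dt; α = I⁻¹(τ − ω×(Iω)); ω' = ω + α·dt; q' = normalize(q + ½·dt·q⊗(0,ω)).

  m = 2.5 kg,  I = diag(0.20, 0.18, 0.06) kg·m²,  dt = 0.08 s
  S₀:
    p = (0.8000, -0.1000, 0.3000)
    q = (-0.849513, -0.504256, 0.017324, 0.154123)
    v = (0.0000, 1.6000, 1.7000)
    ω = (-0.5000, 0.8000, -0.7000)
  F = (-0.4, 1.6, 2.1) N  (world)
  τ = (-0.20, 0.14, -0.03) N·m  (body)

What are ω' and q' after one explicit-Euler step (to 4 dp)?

ω×(Iω) gyroscopic = (0.0672, 0.0490, 0.0080)
α = I⁻¹(τ − ω×Iω) = (-1.3360, 0.5056, -0.6333)
ω + α·dt = (-0.6069, 0.8404, -0.7507)
2q̇ = q⊗(0,ω) = (-0.1581011, 0.2893313, -1.1096511, 0.1999163)
q' = normalize(q + ½dt·q⊗(0,ω)) = (-0.8549, -0.4921, -0.0270, 0.1619)

ω' = (-0.6069, 0.8404, -0.7507)
q' = (-0.8549, -0.4921, -0.0270, 0.1619)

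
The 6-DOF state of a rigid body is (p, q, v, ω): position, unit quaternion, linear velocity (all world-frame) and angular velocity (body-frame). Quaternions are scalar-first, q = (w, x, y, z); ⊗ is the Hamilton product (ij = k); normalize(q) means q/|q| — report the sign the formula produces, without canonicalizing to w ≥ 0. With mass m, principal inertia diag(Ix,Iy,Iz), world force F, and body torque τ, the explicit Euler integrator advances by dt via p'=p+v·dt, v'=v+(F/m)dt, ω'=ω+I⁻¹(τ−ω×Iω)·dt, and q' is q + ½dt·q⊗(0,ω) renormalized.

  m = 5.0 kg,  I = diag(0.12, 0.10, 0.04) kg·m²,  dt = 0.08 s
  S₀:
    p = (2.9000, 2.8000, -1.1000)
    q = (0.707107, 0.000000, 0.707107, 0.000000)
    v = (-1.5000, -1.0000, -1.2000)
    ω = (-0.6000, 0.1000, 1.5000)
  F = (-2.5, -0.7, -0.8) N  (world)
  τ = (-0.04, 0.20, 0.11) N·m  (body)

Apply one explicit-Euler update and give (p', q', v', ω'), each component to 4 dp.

p' = p + v·dt = (2.7800, 2.7200, -1.1960)
v' = v + a·dt = (-1.5400, -1.0112, -1.2128)
angular accel α = (-0.2583, 2.7200, 2.7200)
ω' = ω + α·dt = (-0.6207, 0.3176, 1.7176)
Hamilton product q⊗(0,ω) = (-0.0707107, 0.6363963, 0.0707107, 1.4849247)
q' = normalize(q + ½dt·q⊗(0,ω)) = (0.7028, 0.0254, 0.7085, 0.0593)

p' = (2.7800, 2.7200, -1.1960)
q' = (0.7028, 0.0254, 0.7085, 0.0593)
v' = (-1.5400, -1.0112, -1.2128)
ω' = (-0.6207, 0.3176, 1.7176)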